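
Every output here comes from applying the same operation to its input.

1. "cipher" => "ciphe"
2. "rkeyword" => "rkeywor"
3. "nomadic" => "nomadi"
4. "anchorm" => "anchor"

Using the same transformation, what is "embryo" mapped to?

embry

Each output is the input with this applied: delete the last character.
For "embryo" the result is "embry".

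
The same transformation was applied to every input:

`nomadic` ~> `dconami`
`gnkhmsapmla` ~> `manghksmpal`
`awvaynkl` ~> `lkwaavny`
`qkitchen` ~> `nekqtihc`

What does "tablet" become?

teatlb

The transformation: swap each adjacent pair of characters (1↔2, 3↔4, ...), then move the last 2 characters to the front (rotate right by 2).
Applying both steps to "tablet": "atlbte", then "teatlb".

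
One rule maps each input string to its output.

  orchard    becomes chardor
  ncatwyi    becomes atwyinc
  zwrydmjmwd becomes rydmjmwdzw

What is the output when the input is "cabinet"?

binetca

Each output is the input with this applied: move the first 2 characters to the end (rotate left by 2).
Doing the same to "cabinet": "binetca".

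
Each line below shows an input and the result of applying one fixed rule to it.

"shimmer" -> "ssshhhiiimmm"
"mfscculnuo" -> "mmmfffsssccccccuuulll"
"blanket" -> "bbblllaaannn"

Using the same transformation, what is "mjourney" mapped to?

mmmjjjooouuurrr

Rule — delete the last 3 characters, then repeat every character 3 times.
"mjourney" → "mjour" → "mmmjjjooouuurrr".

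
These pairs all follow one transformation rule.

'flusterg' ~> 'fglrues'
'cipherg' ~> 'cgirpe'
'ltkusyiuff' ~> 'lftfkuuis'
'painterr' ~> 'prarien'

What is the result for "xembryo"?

xoeymr

What's happening: take characters alternately from the front and the back (1st, last, 2nd, 2nd-last, ...), then delete the last character.
For "xembryo", step one produces "xoeymrb"; step two turns that into "xoeymr".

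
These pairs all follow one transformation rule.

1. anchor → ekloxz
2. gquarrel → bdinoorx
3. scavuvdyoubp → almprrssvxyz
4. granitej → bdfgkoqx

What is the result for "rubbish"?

The pattern: shift every letter 3 places backward in the alphabet (wrapping around), then sort the characters into alphabetical order.
"rubbish" → "oryyfpe" → "efopryy".

efopryy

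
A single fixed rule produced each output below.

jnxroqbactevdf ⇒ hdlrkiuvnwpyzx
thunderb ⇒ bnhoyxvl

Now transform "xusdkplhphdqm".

orxmjebfbjkxg

What's happening: swap each adjacent pair of characters (1↔2, 3↔4, ...), then shift every letter 6 places backward in the alphabet (wrapping around).
Applying both steps to "xusdkplhphdqm": "uxdspkhlhpqdm", then "orxmjebfbjkxg".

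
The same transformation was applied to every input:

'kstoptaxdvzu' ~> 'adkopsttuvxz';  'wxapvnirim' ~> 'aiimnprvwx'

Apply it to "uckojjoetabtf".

abcefjjkoottu

The rule is to sort the characters into alphabetical order.
So "uckojjoetabtf" becomes "abcefjjkoottu".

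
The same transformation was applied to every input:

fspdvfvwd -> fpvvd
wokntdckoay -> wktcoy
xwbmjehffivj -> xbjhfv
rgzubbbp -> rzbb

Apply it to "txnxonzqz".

Each output is the input with this applied: keep every other character starting from the first (positions 1st, 3rd, 5th, ...).
"txnxonzqz" → "tnozz".

tnozz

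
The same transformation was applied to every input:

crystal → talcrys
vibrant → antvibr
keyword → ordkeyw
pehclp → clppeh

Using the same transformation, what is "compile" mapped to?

In each case the input is transformed by: move the last 3 characters to the front (rotate right by 3).
For "compile" the result is "ilecomp".

ilecomp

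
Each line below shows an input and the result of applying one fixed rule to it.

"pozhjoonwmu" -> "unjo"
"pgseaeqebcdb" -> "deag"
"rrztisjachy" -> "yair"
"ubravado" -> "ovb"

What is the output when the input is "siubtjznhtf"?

The transformation: keep one character in every 3, starting at position 2 (positions 2nd, 5th, 8th, ...), then reverse the string.
Starting from "siubtjznhtf": after the first operation, "itnf"; after the second, "fnti".

fnti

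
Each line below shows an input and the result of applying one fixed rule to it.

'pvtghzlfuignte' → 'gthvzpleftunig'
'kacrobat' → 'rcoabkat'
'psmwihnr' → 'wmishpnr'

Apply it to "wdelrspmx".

What's happening: move the first 3 characters to the end (rotate left by 3), then take characters alternately from the front and the back (1st, last, 2nd, 2nd-last, ...).
Starting from "wdelrspmx": after the first operation, "lrspmxwde"; after the second, "lerdswpxm".

lerdswpxm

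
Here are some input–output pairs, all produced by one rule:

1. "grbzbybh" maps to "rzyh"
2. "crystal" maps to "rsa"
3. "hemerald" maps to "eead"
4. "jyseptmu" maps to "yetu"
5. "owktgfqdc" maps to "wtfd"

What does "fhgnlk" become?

hnk

The transformation: keep every other character starting from the second (positions 2nd, 4th, 6th, ...).
On "fhgnlk" that produces "hnk".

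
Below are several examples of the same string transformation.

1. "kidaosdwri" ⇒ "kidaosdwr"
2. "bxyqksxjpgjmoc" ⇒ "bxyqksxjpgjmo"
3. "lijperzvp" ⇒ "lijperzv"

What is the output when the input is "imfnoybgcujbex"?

Each output is the input with this applied: delete the last character.
On "imfnoybgcujbex" that produces "imfnoybgcujbe".

imfnoybgcujbe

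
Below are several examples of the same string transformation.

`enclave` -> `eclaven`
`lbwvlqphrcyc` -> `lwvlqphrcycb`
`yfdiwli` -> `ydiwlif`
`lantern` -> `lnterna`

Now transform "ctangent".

The rule is to move the first character to the end, then swap the first and last characters.
Applying both steps to "ctangent": "tangentc", then "cangentt".

cangentt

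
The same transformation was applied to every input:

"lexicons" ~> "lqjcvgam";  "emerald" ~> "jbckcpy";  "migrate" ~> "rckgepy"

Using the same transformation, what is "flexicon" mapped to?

Each output is the input with this applied: move the last 2 characters to the front (rotate right by 2), then shift every letter 2 places backward in the alphabet (wrapping around).
On "flexicon": the first step gives "onflexic", and the second then gives "mldjcvga".

mldjcvga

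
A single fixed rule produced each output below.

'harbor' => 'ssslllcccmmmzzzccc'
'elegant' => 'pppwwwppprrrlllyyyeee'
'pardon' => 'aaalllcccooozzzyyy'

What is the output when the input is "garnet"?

In each case the input is transformed by: repeat every character 3 times, then shift every letter 11 places forward in the alphabet (wrapping around).
Applying both steps to "garnet": "gggaaarrrnnneeettt", then "rrrlllcccyyypppeee".
(Check on "pardon": → "pppaaarrrdddooonnn" → "aaalllcccooozzzyyy" ✓)

rrrlllcccyyypppeee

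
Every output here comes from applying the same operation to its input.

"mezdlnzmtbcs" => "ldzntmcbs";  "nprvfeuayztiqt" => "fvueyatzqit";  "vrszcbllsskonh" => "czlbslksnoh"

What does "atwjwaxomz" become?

Each output is the input with this applied: delete the first 3 characters, then swap each adjacent pair of characters (1↔2, 3↔4, ...).
On "atwjwaxomz": the first step gives "jwaxomz", and the second then gives "wjxamoz".

wjxamoz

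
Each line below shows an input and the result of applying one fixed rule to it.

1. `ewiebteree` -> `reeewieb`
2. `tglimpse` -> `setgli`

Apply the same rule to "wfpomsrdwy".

The pattern: swap the front and back halves of the string, then delete the first 2 characters.
Working it through for "wfpomsrdwy": intermediate "srdwywfpom", final "dwywfpom".

dwywfpom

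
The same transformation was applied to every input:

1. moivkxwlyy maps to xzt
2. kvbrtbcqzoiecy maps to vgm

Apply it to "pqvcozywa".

abg

The pattern: shift every letter 11 places forward in the alphabet (wrapping around), then keep only the first 3 characters.
Applying both steps to "pqvcozywa": "abgnzkjhl", then "abg".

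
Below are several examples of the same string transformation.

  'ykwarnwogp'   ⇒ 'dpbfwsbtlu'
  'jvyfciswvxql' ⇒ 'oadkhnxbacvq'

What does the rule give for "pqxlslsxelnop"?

uvcqxqxcjqstu

The pattern: shift every letter 5 places forward in the alphabet (wrapping around).
"pqxlslsxelnop" → "uvcqxqxcjqstu".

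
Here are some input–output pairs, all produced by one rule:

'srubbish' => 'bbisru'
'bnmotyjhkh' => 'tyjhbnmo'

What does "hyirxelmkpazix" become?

Looking at the pairs, the operation is to delete the last 2 characters, then swap the front and back halves of the string.
For "hyirxelmkpazix", step one produces "hyirxelmkpaz"; step two turns that into "lmkpazhyirxe".

lmkpazhyirxe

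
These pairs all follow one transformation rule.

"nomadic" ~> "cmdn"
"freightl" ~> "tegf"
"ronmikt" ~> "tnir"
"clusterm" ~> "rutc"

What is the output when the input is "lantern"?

nnel

In each case the input is transformed by: keep every other character starting from the first (positions 1st, 3rd, 5th, ...), then swap the first and last characters.
Starting from "lantern": after the first operation, "lnen"; after the second, "nnel".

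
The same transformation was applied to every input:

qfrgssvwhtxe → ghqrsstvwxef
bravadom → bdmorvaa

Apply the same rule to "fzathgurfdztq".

Rule — sort the characters into alphabetical order, then move the first 2 characters to the end (rotate left by 2).
Applying both steps to "fzathgurfdztq": "adffghqrttuzz", then "ffghqrttuzzad".

ffghqrttuzzad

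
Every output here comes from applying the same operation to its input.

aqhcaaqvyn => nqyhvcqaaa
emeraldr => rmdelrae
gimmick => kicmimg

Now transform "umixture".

emriuxtu

The rule is to take characters alternately from the front and the back (1st, last, 2nd, 2nd-last, ...), then move the first character to the end.
Working it through for "umixture": intermediate "uemriuxt", final "emriuxtu".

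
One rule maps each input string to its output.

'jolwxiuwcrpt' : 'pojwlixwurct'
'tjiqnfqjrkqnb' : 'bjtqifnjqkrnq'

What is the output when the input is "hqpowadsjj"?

Rule — swap each adjacent pair of characters (1↔2, 3↔4, ...), then move the last character to the front.
"hqpowadsjj" → "qhopawsdjj" → "jqhopawsdj".

jqhopawsdj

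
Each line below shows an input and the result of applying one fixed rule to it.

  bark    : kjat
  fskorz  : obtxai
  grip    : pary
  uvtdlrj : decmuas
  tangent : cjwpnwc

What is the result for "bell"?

knuu

Each output is the input with this applied: shift every letter 9 places forward in the alphabet (wrapping around).
"bell" → "knuu".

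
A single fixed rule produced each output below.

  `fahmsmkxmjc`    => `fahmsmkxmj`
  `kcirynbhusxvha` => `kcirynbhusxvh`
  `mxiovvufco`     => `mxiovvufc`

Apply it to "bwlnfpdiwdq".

bwlnfpdiwd

In each case the input is transformed by: delete the last character.
Applying that to "bwlnfpdiwdq" gives "bwlnfpdiwd".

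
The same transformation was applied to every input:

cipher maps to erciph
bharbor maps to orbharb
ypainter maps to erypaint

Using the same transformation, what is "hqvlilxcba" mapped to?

Rule — move the last 2 characters to the front (rotate right by 2).
On "hqvlilxcba" that produces "bahqvlilxc".

bahqvlilxc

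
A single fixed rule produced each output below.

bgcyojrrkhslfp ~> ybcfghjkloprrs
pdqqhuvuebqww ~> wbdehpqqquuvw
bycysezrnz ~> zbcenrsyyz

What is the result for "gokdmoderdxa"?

Rule — sort the characters into alphabetical order, then move the last character to the front.
For "gokdmoderdxa", step one produces "adddegkmoorx"; step two turns that into "xadddegkmoor".

xadddegkmoor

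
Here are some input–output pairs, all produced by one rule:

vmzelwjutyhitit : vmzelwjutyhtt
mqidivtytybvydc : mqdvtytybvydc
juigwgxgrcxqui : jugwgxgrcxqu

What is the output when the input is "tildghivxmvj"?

tldghvxmvj

Looking at the pairs, the operation is to remove every "i".
On "tildghivxmvj" that produces "tldghvxmvj".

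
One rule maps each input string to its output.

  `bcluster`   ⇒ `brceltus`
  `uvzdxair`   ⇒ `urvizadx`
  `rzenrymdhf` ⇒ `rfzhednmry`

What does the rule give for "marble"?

The rule is to take characters alternately from the front and the back (1st, last, 2nd, 2nd-last, ...).
"marble" → "mealrb".

mealrb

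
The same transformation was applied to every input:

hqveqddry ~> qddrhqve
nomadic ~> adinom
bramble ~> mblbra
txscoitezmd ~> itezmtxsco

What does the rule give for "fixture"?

turfix

The rule is to delete the last character, then swap the front and back halves of the string.
On "fixture": the first step gives "fixtur", and the second then gives "turfix".
(Check on "hqveqddry": → "hqveqddr" → "qddrhqve" ✓)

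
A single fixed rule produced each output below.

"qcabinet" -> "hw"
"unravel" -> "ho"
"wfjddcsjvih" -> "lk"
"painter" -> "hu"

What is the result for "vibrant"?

The transformation: shift every letter 3 places forward in the alphabet (wrapping around), then keep only the last 2 characters.
"vibrant" → "yleudqw" → "qw".
(Check on "qcabinet": → "tfdelqhw" → "hw" ✓)

qw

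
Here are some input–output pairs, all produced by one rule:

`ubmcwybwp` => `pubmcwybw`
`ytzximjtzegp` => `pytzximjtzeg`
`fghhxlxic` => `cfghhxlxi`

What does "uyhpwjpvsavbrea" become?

auyhpwjpvsavbre

The pattern: move the last character to the front.
"uyhpwjpvsavbrea" → "auyhpwjpvsavbre".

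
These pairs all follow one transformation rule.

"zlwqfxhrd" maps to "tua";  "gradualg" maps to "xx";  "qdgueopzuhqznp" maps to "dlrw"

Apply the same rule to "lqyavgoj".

What's happening: shift every letter 3 places backward in the alphabet (wrapping around), then keep one character in every 3, starting at position 3 (positions 3rd, 6th, 9th, ...).
"lqyavgoj" → "invxsdlg" → "vd".

vd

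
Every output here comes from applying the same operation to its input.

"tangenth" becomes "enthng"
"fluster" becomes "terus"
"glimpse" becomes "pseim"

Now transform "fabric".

icbr

What's happening: delete the first 2 characters, then move the first 2 characters to the end (rotate left by 2).
Working it through for "fabric": intermediate "bric", final "icbr".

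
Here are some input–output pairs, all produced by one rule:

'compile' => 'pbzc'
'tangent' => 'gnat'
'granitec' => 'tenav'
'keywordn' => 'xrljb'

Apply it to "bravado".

In each case the input is transformed by: delete the last 3 characters, then shift every letter 13 places forward in the alphabet (wrapping around) — i.e. ROT13.
Applying both steps to "bravado": "brav", then "oeni".

oeni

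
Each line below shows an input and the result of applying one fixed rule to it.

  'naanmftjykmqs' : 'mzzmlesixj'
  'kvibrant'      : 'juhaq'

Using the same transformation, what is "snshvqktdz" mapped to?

rmrgupj

The rule is to shift every letter 1 place backward in the alphabet (wrapping around), then delete the last 3 characters.
Applying both steps to "snshvqktdz": "rmrgupjscy", then "rmrgupj".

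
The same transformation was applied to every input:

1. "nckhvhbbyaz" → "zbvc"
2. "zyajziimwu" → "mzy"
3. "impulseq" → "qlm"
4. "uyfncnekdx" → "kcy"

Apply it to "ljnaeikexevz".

Looking at the pairs, the operation is to keep one character in every 3, starting at position 2 (positions 2nd, 5th, 8th, ...), then reverse the string.
Working it through for "ljnaeikexevz": intermediate "jeev", final "veej".

veej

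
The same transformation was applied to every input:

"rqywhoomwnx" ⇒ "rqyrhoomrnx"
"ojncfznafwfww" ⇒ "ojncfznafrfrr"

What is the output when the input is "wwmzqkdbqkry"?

Each output is the input with this applied: replace every "w" with "r".
On "wwmzqkdbqkry" that produces "rrmzqkdbqkry".

rrmzqkdbqkry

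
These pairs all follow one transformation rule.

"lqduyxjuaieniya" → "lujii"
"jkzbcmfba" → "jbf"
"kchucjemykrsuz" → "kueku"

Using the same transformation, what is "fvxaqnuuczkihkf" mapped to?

In each case the input is transformed by: keep one character in every 3, starting at position 1 (positions 1st, 4th, 7th, ...).
For "fvxaqnuuczkihkf" the result is "fauzh".

fauzh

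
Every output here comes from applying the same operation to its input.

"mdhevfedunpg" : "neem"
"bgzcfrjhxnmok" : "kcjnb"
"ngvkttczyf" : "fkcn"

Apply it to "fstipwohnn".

niof

Looking at the pairs, the operation is to keep one character in every 3, starting at position 1 (positions 1st, 4th, 7th, ...), then swap the first and last characters.
For "fstipwohnn", step one produces "fion"; step two turns that into "niof".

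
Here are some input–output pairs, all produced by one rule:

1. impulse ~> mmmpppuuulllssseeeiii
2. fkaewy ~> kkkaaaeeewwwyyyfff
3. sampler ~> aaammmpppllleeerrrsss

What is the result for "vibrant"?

In each case the input is transformed by: repeat every character 3 times, then move the first 3 characters to the end (rotate left by 3).
Applying both steps to "vibrant": "vvviiibbbrrraaannnttt", then "iiibbbrrraaannntttvvv".

iiibbbrrraaannntttvvv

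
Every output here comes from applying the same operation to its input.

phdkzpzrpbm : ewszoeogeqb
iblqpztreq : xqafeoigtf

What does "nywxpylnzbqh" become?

cnlmenacoqfw

In each case the input is transformed by: shift every letter 11 places backward in the alphabet (wrapping around).
So "nywxpylnzbqh" becomes "cnlmenacoqfw".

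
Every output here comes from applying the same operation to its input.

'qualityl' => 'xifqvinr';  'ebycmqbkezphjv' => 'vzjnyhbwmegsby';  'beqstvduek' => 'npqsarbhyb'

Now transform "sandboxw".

Looking at the pairs, the operation is to shift every letter 3 places backward in the alphabet (wrapping around), then move the first 2 characters to the end (rotate left by 2).
For "sandboxw" the result is "kaylutpx".

kaylutpx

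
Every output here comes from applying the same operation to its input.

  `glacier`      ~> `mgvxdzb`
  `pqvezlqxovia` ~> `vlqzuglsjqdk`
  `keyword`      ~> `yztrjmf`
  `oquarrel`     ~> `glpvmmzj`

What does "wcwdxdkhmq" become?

Rule — shift every letter 5 places backward in the alphabet (wrapping around), then swap the first and last characters.
"wcwdxdkhmq" → "rxrysyfchl" → "lxrysyfchr".
(Check on "oquarrel": → "jlpvmmzg" → "glpvmmzj" ✓)

lxrysyfchr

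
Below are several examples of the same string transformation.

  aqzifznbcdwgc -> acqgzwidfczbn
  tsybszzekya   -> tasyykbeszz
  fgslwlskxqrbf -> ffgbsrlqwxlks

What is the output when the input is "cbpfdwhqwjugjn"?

Each output is the input with this applied: take characters alternately from the front and the back (1st, last, 2nd, 2nd-last, ...).
Doing the same to "cbpfdwhqwjugjn": "cnbjpgfudjwwhq".

cnbjpgfudjwwhq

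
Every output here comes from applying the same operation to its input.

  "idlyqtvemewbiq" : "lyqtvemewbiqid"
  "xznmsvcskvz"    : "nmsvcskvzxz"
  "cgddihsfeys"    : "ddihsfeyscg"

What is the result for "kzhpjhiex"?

hpjhiexkz

What's happening: move the first 2 characters to the end (rotate left by 2).
Applying that to "kzhpjhiex" gives "hpjhiexkz".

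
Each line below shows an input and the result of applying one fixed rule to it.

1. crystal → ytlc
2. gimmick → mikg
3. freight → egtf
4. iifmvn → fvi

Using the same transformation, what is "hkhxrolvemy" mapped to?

The transformation: keep every other character starting from the first (positions 1st, 3rd, 5th, ...), then move the first character to the end.
So "hkhxrolvemy" becomes "hrleyh".

hrleyh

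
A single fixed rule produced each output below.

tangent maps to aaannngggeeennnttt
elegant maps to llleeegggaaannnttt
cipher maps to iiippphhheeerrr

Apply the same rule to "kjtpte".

The transformation: repeat every character 3 times, then delete the first 3 characters.
On "kjtpte": the first step gives "kkkjjjtttpppttteee", and the second then gives "jjjtttpppttteee".

jjjtttpppttteee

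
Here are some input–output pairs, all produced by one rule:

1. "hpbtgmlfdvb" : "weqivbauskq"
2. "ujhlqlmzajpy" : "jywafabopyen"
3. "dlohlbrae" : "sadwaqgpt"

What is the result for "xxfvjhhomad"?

mmukywwdbps

Each output is the input with this applied: shift every letter 11 places backward in the alphabet (wrapping around).
On "xxfvjhhomad" that produces "mmukywwdbps".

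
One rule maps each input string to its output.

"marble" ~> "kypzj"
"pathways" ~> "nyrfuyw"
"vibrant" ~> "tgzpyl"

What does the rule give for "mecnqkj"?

kcaloi

In each case the input is transformed by: delete the last character, then shift every letter 2 places backward in the alphabet (wrapping around).
So "mecnqkj" becomes "kcaloi".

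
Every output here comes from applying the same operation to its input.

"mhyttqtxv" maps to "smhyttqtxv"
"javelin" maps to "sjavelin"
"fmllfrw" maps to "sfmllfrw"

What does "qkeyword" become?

Looking at the pairs, the operation is to prepend "s".
For "qkeyword" the result is "sqkeyword".

sqkeyword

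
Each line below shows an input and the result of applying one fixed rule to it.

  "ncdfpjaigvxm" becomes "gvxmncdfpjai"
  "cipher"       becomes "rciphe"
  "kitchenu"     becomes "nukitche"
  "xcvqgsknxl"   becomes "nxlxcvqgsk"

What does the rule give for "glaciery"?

The transformation: move the first 2 characters to the end (rotate left by 2), then swap the front and back halves of the string.
"glaciery" → "acierygl" → "ryglacie".

ryglacie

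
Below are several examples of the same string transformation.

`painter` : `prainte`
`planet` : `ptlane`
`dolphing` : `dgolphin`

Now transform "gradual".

glradua

Each output is the input with this applied: swap the first and last characters, then move the last character to the front.
For "gradual", step one produces "lraduag"; step two turns that into "glradua".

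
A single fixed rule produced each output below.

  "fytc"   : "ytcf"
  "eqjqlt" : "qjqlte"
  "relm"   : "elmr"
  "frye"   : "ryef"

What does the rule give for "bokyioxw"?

The rule is to move the first character to the end.
"bokyioxw" → "okyioxwb".

okyioxwb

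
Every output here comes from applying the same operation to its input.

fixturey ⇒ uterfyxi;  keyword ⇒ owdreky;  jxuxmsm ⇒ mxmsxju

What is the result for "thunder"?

The pattern: move the first 3 characters to the end (rotate left by 3), then swap each adjacent pair of characters (1↔2, 3↔4, ...).
"thunder" → "nderthu" → "dnrehtu".

dnrehtu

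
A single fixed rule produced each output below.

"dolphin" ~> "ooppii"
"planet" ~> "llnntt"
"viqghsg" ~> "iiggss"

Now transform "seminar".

The transformation: keep every other character starting from the second (positions 2nd, 4th, 6th, ...), then double every character.
"seminar" → "eia" → "eeiiaa".

eeiiaa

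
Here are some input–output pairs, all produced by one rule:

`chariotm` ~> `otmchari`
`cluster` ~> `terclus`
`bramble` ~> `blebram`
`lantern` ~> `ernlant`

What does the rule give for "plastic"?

Rule — move the last 3 characters to the front (rotate right by 3).
"plastic" → "ticplas".

ticplas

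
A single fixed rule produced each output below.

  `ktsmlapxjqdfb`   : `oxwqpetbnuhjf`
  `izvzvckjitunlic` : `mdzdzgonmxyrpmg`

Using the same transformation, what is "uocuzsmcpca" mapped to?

The transformation: shift every letter 4 places forward in the alphabet (wrapping around).
Doing the same to "uocuzsmcpca": "ysgydwqgtge".

ysgydwqgtge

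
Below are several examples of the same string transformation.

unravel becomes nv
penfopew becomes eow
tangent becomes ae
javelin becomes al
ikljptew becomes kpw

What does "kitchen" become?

Looking at the pairs, the operation is to keep one character in every 3, starting at position 2 (positions 2nd, 5th, 8th, ...).
Applying that to "kitchen" gives "ih".

ih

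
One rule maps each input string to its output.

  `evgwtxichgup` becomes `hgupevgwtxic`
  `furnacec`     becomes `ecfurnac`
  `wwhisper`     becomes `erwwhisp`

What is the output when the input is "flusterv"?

The pattern: move the first 2 characters to the end (rotate left by 2), then swap the front and back halves of the string.
On "flusterv": the first step gives "ustervfl", and the second then gives "rvfluste".
(Check on "evgwtxichgup": → "gwtxichgupev" → "hgupevgwtxic" ✓)

rvfluste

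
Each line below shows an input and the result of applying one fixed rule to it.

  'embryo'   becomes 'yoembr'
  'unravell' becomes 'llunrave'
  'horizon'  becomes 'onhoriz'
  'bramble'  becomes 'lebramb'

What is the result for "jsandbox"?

The transformation: move the last 2 characters to the front (rotate right by 2).
For "jsandbox" the result is "oxjsandb".

oxjsandb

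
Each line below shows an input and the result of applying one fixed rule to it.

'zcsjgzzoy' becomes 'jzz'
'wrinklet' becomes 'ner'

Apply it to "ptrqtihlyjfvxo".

What's happening: move the first 2 characters to the end (rotate left by 2), then keep one character in every 3, starting at position 2 (positions 2nd, 5th, 8th, ...).
On "ptrqtihlyjfvxo" that produces "qhjxt".

qhjxt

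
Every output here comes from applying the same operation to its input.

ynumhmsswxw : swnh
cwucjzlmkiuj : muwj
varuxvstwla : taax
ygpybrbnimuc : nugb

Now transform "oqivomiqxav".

Each output is the input with this applied: keep one character in every 3, starting at position 2 (positions 2nd, 5th, 8th, ...), then move the first 2 characters to the end (rotate left by 2).
Working it through for "oqivomiqxav": intermediate "qoqv", final "qvqo".

qvqo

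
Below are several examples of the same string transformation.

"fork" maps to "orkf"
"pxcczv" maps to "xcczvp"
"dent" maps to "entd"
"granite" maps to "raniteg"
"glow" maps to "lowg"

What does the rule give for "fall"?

allf

Each output is the input with this applied: move the first character to the end.
On "fall" that produces "allf".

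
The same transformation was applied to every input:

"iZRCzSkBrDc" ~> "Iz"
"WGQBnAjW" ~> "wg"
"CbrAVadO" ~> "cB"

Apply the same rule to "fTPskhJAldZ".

Ft

Looking at the pairs, the operation is to flip the case of every letter, then keep only the first 2 characters.
Applying both steps to "fTPskhJAldZ": "FtpSKHjaLDz", then "Ft".
(Check on "iZRCzSkBrDc": → "IzrcZsKbRdC" → "Iz" ✓)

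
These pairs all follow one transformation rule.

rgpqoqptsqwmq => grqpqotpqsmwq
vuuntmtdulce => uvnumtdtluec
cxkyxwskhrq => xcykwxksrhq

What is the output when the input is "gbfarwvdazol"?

Looking at the pairs, the operation is to swap each adjacent pair of characters (1↔2, 3↔4, ...).
"gbfarwvdazol" → "bgafwrdvzalo".

bgafwrdvzalo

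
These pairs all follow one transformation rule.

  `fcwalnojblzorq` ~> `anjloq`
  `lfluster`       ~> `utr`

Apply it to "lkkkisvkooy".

ksko

Rule — delete the first 2 characters, then keep every other character starting from the second (positions 2nd, 4th, 6th, ...).
Applying that to "lkkkisvkooy" gives "ksko".
(Check on "lfluster": → "luster" → "utr" ✓)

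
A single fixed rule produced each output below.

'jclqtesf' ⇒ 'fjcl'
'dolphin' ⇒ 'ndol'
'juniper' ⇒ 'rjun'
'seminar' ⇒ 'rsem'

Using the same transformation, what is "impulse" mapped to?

eimp

What's happening: move the last character to the front, then keep only the first 4 characters.
For "impulse" the result is "eimp".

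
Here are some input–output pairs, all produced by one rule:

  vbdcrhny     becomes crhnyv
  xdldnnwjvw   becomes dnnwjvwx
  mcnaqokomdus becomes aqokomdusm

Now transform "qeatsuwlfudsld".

The pattern: move the first 3 characters to the end (rotate left by 3), then delete the last 2 characters.
For "qeatsuwlfudsld", step one produces "tsuwlfudsldqea"; step two turns that into "tsuwlfudsldq".
(Check on "vbdcrhny": → "crhnyvbd" → "crhnyv" ✓)

tsuwlfudsldq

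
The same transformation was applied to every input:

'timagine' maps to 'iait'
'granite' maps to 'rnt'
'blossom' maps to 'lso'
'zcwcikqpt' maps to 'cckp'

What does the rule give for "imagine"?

mgn

Each output is the input with this applied: swap the first and last characters, then keep every other character starting from the second (positions 2nd, 4th, 6th, ...).
Applying both steps to "imagine": "emagini", then "mgn".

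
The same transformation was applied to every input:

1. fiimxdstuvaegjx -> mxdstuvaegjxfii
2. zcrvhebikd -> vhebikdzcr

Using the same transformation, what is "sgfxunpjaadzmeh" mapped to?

The transformation: move the first 3 characters to the end (rotate left by 3).
So "sgfxunpjaadzmeh" becomes "xunpjaadzmehsgf".

xunpjaadzmehsgf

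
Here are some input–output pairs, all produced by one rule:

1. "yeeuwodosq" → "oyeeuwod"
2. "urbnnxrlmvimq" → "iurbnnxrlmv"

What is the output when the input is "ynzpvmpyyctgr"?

Rule — delete the last 2 characters, then move the last character to the front.
"ynzpvmpyyctgr" → "tynzpvmpyyc".

tynzpvmpyyc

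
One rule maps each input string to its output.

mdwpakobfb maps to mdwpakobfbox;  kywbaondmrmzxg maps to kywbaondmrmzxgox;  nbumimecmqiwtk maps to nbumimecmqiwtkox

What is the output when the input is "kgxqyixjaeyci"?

kgxqyixjaeyciox

The rule is to append "ox".
Doing the same to "kgxqyixjaeyci": "kgxqyixjaeyciox".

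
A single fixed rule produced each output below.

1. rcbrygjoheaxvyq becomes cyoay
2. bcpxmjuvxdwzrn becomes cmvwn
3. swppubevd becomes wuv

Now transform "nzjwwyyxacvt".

zwxv

The rule is to keep one character in every 3, starting at position 2 (positions 2nd, 5th, 8th, ...).
Applying that to "nzjwwyyxacvt" gives "zwxv".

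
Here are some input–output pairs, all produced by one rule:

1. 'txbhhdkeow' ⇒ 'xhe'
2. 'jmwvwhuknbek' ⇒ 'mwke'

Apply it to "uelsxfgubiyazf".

exuyf

The rule is to keep one character in every 3, starting at position 2 (positions 2nd, 5th, 8th, ...).
Doing the same to "uelsxfgubiyazf": "exuyf".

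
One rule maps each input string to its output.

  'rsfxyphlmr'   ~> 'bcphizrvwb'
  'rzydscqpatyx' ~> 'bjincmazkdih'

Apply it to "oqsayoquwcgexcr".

yackiyaegmqohmb

The rule is to shift every letter 10 places forward in the alphabet (wrapping around).
On "oqsayoquwcgexcr" that produces "yackiyaegmqohmb".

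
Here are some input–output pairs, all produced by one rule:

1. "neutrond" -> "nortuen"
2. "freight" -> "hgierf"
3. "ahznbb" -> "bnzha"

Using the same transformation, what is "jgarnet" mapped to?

enragj

Looking at the pairs, the operation is to delete the last character, then reverse the string.
Starting from "jgarnet": after the first operation, "jgarne"; after the second, "enragj".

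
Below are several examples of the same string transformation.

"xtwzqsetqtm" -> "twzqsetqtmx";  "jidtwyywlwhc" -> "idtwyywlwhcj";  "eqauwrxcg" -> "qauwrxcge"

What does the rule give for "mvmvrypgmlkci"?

The transformation: move the first character to the end.
Applying that to "mvmvrypgmlkci" gives "vmvrypgmlkcim".

vmvrypgmlkcim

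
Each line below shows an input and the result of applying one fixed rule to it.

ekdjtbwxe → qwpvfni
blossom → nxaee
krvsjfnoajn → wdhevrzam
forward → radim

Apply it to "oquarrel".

acgmdd

The rule is to delete the last 2 characters, then shift every letter 12 places forward in the alphabet (wrapping around).
For "oquarrel" the result is "acgmdd".
(Check on "blossom": → "bloss" → "nxaee" ✓)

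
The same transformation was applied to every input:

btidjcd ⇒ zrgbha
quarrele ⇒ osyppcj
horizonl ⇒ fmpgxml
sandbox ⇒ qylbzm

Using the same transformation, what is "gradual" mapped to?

epybsy

What's happening: delete the last character, then shift every letter 2 places backward in the alphabet (wrapping around).
Working it through for "gradual": intermediate "gradua", final "epybsy".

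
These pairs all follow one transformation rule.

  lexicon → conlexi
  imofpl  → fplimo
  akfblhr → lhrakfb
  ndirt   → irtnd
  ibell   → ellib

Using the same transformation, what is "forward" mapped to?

The rule is to move the last 3 characters to the front (rotate right by 3).
Applying that to "forward" gives "ardforw".

ardforw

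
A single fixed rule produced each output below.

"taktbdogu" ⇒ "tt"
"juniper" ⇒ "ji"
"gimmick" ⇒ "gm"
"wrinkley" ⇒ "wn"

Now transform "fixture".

The pattern: keep one character in every 3, starting at position 1 (positions 1st, 4th, 7th, ...), then delete the last character.
"fixture" → "fte" → "ft".

ft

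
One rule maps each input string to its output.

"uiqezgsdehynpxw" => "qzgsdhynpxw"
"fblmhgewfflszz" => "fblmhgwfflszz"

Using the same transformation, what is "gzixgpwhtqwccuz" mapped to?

gzxgpwhtqwccz

Rule — remove every vowel.
For "gzixgpwhtqwccuz" the result is "gzxgpwhtqwccz".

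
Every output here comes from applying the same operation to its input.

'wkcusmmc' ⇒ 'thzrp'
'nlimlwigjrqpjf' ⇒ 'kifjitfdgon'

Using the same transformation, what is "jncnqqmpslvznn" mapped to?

What's happening: shift every letter 3 places backward in the alphabet (wrapping around), then delete the last 3 characters.
On "jncnqqmpslvznn": the first step gives "gkzknnjmpiswkk", and the second then gives "gkzknnjmpis".

gkzknnjmpis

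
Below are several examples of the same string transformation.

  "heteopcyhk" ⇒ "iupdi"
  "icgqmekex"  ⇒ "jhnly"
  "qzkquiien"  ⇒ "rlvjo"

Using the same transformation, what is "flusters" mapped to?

gvus

What's happening: keep every other character starting from the first (positions 1st, 3rd, 5th, ...), then shift every letter 1 place forward in the alphabet (wrapping around).
For "flusters" the result is "gvus".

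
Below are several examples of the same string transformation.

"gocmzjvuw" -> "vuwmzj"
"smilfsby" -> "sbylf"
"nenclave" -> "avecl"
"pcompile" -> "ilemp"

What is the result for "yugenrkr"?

rkren

What's happening: delete the first 3 characters, then move the last 3 characters to the front (rotate right by 3).
On "yugenrkr": the first step gives "enrkr", and the second then gives "rkren".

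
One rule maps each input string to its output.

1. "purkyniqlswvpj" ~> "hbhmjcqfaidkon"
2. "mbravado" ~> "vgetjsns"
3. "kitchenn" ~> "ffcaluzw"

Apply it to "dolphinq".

fivgdhza

Rule — shift every letter 8 places backward in the alphabet (wrapping around), then move the last 2 characters to the front (rotate right by 2).
On "dolphinq": the first step gives "vgdhzafi", and the second then gives "fivgdhza".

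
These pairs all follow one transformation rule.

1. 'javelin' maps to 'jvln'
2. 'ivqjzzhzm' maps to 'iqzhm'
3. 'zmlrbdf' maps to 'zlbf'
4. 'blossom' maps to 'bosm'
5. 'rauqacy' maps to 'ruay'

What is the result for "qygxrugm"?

qgrg

In each case the input is transformed by: keep every other character starting from the first (positions 1st, 3rd, 5th, ...).
So "qygxrugm" becomes "qgrg".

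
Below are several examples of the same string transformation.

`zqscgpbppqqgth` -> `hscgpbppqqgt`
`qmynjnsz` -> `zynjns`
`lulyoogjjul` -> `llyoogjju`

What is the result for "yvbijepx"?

The pattern: delete the first 2 characters, then move the last character to the front.
Working it through for "yvbijepx": intermediate "bijepx", final "xbijep".

xbijep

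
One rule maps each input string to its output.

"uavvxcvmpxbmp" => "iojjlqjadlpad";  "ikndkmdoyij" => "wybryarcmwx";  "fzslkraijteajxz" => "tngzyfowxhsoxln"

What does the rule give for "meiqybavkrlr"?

The pattern: shift every letter 12 places backward in the alphabet (wrapping around).
Doing the same to "meiqybavkrlr": "aswempojyfzf".

aswempojyfzf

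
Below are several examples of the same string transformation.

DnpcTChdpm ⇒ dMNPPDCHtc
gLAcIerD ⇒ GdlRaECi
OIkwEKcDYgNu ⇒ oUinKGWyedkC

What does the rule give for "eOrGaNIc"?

ECoiRngA

Rule — flip the case of every letter, then take characters alternately from the front and the back (1st, last, 2nd, 2nd-last, ...).
Working it through for "eOrGaNIc": intermediate "EoRgAniC", final "ECoiRngA".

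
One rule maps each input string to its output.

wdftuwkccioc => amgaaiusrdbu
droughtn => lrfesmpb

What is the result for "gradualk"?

The transformation: reverse the string, then shift every letter 2 places backward in the alphabet (wrapping around).
On "gradualk": the first step gives "klaudarg", and the second then gives "ijysbype".

ijysbype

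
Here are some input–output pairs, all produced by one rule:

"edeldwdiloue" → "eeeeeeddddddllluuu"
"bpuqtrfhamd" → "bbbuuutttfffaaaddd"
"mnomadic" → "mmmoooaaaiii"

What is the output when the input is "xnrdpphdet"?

Each output is the input with this applied: keep every other character starting from the first (positions 1st, 3rd, 5th, ...), then repeat every character 3 times.
Applying both steps to "xnrdpphdet": "xrphe", then "xxxrrrppphhheee".

xxxrrrppphhheee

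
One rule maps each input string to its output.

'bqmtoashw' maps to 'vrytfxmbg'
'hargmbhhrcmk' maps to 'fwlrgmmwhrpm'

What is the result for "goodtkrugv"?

Each output is the input with this applied: shift every letter 5 places forward in the alphabet (wrapping around), then move the first character to the end.
Starting from "goodtkrugv": after the first operation, "lttiypwzla"; after the second, "ttiypwzlal".
(Check on "bqmtoashw": → "gvrytfxmb" → "vrytfxmbg" ✓)

ttiypwzlal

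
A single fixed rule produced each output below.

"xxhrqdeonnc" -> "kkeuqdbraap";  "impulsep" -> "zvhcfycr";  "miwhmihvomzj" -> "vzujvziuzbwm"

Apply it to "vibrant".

What's happening: shift every letter 13 places forward in the alphabet (wrapping around) — i.e. ROT13, then swap each adjacent pair of characters (1↔2, 3↔4, ...).
Applying that to "vibrant" gives "vieoang".

vieoang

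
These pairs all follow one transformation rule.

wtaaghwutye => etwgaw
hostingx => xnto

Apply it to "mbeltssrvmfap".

Each output is the input with this applied: reverse the string, then keep every other character starting from the first (positions 1st, 3rd, 5th, ...).
For "mbeltssrvmfap", step one produces "pafmvrsstlebm"; step two turns that into "pfvstem".

pfvstem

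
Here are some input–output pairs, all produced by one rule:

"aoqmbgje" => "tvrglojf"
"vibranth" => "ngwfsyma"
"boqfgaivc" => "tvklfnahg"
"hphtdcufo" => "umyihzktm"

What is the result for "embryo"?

In each case the input is transformed by: move the first character to the end, then shift every letter 5 places forward in the alphabet (wrapping around).
Working it through for "embryo": intermediate "mbryoe", final "rgwdtj".

rgwdtj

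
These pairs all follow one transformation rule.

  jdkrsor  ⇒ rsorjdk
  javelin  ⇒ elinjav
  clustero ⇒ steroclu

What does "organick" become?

anickorg

Each output is the input with this applied: move the first 3 characters to the end (rotate left by 3).
On "organick" that produces "anickorg".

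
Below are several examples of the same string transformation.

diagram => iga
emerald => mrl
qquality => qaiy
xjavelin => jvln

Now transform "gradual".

Looking at the pairs, the operation is to keep every other character starting from the second (positions 2nd, 4th, 6th, ...).
Applying that to "gradual" gives "rda".

rda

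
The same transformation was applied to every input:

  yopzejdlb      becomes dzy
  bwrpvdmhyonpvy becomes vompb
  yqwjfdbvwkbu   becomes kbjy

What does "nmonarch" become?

cnn

The transformation: keep one character in every 3, starting at position 1 (positions 1st, 4th, 7th, ...), then reverse the string.
Applying both steps to "nmonarch": "nnc", then "cnn".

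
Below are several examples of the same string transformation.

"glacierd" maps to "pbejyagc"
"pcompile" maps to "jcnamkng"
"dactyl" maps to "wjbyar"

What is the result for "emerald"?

jbckcpy

The rule is to move the last 2 characters to the front (rotate right by 2), then shift every letter 2 places backward in the alphabet (wrapping around).
For "emerald", step one produces "ldemera"; step two turns that into "jbckcpy".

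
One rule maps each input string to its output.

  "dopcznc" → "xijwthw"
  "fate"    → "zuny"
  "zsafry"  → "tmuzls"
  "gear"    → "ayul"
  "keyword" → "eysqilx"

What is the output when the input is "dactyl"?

xuwnsf

Rule — shift every letter 6 places backward in the alphabet (wrapping around).
Doing the same to "dactyl": "xuwnsf".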